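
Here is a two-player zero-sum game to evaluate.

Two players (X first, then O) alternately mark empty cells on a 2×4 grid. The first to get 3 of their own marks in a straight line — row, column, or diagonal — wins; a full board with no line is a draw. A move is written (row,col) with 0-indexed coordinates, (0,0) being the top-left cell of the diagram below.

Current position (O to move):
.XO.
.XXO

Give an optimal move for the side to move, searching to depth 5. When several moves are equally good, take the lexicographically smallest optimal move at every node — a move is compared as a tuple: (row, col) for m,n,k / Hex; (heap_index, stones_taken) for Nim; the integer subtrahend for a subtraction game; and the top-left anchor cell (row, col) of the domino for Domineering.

[.XO./.XXO] O move#1: (0,0):-1/OXO./.XXO, (0,3):-1/.XOO/.XXO, (1,0):+0/.XO./OXXO*
[.XO./OXXO] X move#2: (0,0):+0/XXO./OXXO*, (0,3):+0/.XOX/OXXO
[XXO./OXXO] O move#3: (0,3):+0/XXOO/OXXO*
[XXOO/OXXO] end (terminal +0, X#4); searched .XO./.XXO to 5

O's best at [.XO./.XXO]: (1,0)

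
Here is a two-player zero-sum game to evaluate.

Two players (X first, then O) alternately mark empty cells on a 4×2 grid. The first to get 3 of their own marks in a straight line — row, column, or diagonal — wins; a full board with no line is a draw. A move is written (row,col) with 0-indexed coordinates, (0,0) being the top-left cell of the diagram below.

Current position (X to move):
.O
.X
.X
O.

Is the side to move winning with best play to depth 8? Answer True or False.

X winning at [.O/.X/.X/O.]: True

p1 X@[.O/.X/.X/O.]: (0,0)[XO/.X/.X/O.]+0 (1,0)[.O/XX/.X/O.]+0 (2,0)[.O/.X/XX/O.]+0 (3,1)[.O/.X/.X/OX]+1*
p2 O@[.O/.X/.X/OX] terminal -1; root [.O/.X/.X/O.] d8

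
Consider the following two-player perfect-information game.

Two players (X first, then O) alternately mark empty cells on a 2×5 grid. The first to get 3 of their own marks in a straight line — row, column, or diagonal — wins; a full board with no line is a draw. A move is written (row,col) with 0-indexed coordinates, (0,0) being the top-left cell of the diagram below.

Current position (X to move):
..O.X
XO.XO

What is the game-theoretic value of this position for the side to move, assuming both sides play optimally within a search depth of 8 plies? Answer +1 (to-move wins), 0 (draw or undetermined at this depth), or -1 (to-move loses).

ply 1, X at ..O.X/XO.XO | (0,0)=+0→X.O.X/XO.XO*; (0,1)=+0→.XO.X/XO.XO; (0,3)=+0→..OXX/XO.XO; (1,2)=-1→..O.X/XOXXO
ply 2, O at X.O.X/XO.XO | (0,1)=+0→XOO.X/XO.XO*; (0,3)=+0→X.OOX/XO.XO; (1,2)=+0→X.O.X/XOOXO
ply 3, X at XOO.X/XO.XO | (0,3)=+0→XOOXX/XO.XO*; (1,2)=-1→XOO.X/XOXXO
ply 4, O at XOOXX/XO.XO | (1,2)=+0→XOOXX/XOOXO*
ply 5: XOOXX/XOOXO is terminal +0 (X); from ..O.X/XO.XO depth 8

value(..O.X/XO.XO, X) = 0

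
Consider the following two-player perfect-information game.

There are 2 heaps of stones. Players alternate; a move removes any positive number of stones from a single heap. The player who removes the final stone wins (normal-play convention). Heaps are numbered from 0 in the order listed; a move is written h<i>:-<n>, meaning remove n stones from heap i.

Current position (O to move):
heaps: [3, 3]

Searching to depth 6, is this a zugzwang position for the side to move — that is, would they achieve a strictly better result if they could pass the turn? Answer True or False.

p1 O@[(3,3)]: h0:-1[(2,3)]-1* h0:-2[(1,3)]-1 h0:-3[(0,3)]-1 h1:-1[(3,2)]-1 h1:-2[(3,1)]-1 h1:-3[(3,0)]-1
p2 X@[(2,3)]: h0:-1[(1,3)]-1 h0:-2[(0,3)]-1 h1:-1[(2,2)]+1* h1:-2[(2,1)]-1 h1:-3[(2,0)]-1
p3 O@[(2,2)]: h0:-1[(1,2)]-1* h0:-2[(0,2)]-1 h1:-1[(2,1)]-1 h1:-2[(2,0)]-1
p4 X@[(1,2)]: h0:-1[(0,2)]-1 h1:-1[(1,1)]+1* h1:-2[(1,0)]-1
p5 O@[(1,1)]: h0:-1[(0,1)]-1* h1:-1[(1,0)]-1
p6 X@[(0,1)]: h1:-1[(0,0)]+1*
p7 O@[(0,0)] terminal -1; root [(3,3)] d6
if O skipped the turn, X would face:
~ p1 X@[(3,3)]: h0:-1[(2,3)]-1* h0:-2[(1,3)]-1 h0:-3[(0,3)]-1 h1:-1[(3,2)]-1 h1:-2[(3,1)]-1 h1:-3[(3,0)]-1
~ p2 O@[(2,3)]: h0:-1[(1,3)]-1 h0:-2[(0,3)]-1 h1:-1[(2,2)]+1* h1:-2[(2,1)]-1 h1:-3[(2,0)]-1
~ p3 X@[(2,2)]: h0:-1[(1,2)]-1* h0:-2[(0,2)]-1 h1:-1[(2,1)]-1 h1:-2[(2,0)]-1
~ p4 O@[(1,2)]: h0:-1[(0,2)]-1 h1:-1[(1,1)]+1* h1:-2[(1,0)]-1
~ p5 X@[(1,1)]: h0:-1[(0,1)]-1* h1:-1[(1,0)]-1
~ p6 O@[(0,1)]: h1:-1[(0,0)]+1*
~ p7 X@[(0,0)] terminal -1; root [(3,3)] d6
compare (O): move=-1 vs pass=+1

zugzwang((3,3), O) = True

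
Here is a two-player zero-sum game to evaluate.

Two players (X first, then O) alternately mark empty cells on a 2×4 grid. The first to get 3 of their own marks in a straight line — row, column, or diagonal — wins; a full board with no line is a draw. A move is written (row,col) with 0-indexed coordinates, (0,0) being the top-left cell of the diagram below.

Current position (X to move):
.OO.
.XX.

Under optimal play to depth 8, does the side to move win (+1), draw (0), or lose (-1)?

p1 X@[.OO./.XX.]: (0,0)[XOO./.XX.]-1 (0,3)[.OOX/.XX.]-1 (1,0)[.OO./XXX.]+1* (1,3)[.OO./.XXX]+1
p2 O@[.OO./XXX.] terminal -1; root [.OO./.XX.] d8

value(.OO./.XX., X) = +1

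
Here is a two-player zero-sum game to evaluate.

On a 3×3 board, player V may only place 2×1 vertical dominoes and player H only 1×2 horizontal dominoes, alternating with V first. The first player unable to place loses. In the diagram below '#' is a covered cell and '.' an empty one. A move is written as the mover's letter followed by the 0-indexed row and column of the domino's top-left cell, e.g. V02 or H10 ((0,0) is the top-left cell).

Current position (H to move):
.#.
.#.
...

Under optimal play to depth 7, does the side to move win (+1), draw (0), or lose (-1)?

value(.#./.#./..., H) = -1

p1 H@[.#./.#./...]: H20[.#./.#./##.]-1* H21[.#./.#./.##]-1
p2 V@[.#./.#./##.]: V00[##./##./##.]+1* V02[.##/.##/##.]+1 V12[.#./.##/###]+1
p3 H@[##./##./##.] terminal -1; root [.#./.#./...] d7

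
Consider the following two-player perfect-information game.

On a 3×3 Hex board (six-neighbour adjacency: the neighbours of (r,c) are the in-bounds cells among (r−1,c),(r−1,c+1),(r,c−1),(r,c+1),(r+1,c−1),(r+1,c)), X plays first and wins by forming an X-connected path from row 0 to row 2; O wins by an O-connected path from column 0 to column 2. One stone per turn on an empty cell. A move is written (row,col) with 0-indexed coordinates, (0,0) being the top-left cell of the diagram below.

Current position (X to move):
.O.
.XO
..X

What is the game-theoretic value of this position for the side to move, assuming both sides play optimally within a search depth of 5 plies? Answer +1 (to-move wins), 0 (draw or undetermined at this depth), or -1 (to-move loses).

[.O./.XO/..X] X move#1: (0,0):+1/XO./.XO/..X*, (0,2):+1/.OX/.XO/..X, (1,0):+1/.O./XXO/..X, (2,0):-1/.O./.XO/X.X, (2,1):-1/.O./.XO/.XX
[XO./.XO/..X] O move#2: (0,2):-1/XOO/.XO/..X*, (1,0):-1/XO./OXO/..X, (2,0):-1/XO./.XO/O.X, (2,1):-1/XO./.XO/.OX
[XOO/.XO/..X] X move#3: (1,0):+1/XOO/XXO/..X*, (2,0):-1/XOO/.XO/X.X, (2,1):-1/XOO/.XO/.XX
[XOO/XXO/..X] O move#4: (2,0):-1/XOO/XXO/O.X*, (2,1):-1/XOO/XXO/.OX
[XOO/XXO/O.X] X move#5: (2,1):+1/XOO/XXO/OXX*
[XOO/XXO/OXX] end (terminal -1, O#6); searched .O./.XO/..X to 5

value(.O./.XO/..X, X) = +1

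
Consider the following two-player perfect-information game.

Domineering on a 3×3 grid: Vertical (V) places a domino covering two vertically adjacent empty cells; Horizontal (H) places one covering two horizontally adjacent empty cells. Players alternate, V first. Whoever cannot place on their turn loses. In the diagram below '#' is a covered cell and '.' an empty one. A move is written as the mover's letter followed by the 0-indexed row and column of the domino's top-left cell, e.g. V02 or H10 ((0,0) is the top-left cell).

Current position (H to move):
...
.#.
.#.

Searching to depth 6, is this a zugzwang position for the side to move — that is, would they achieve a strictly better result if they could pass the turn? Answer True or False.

zugzwang(.../.#./.#., H) = False

[.../.#./.#.] H move#1: H00:-1/##./.#./.#.*, H01:-1/.##/.#./.#.
[##./.#./.#.] V move#2: V02:+1/###/.##/.#.*, V10:+1/##./##./##., V12:+1/##./.##/.##
[###/.##/.#.] end (terminal -1, H#3); searched .../.#./.#. to 6
pass branch (V moves first from the same position):
  | [.../.#./.#.] V move#1: V00:+1/#../##./.#.*, V02:+1/..#/.##/.#., V10:+1/.../##./##., V12:+1/.../.##/.##
  | [#../##./.#.] H move#2: H01:-1/###/##./.#.*
  | [###/##./.#.] V move#3: V12:+1/###/###/.##*
  | [###/###/.##] end (terminal -1, H#4); searched .../.#./.#. to 6
H moving scores -1; H passing scores -1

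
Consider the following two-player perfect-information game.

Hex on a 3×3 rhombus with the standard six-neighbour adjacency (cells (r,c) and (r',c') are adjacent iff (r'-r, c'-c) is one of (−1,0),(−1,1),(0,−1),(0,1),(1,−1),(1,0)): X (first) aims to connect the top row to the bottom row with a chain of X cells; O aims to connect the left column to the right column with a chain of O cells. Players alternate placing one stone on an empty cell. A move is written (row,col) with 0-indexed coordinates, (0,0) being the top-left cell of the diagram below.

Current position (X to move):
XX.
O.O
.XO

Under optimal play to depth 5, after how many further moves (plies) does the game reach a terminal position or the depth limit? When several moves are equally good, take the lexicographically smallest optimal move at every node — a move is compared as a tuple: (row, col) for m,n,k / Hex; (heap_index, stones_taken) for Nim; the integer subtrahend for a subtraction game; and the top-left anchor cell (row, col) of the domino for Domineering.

p1 X@[XX./O.O/.XO]: (0,2)[XXX/O.O/.XO]-1 (1,1)[XX./OXO/.XO]+1* (2,0)[XX./O.O/XXO]-1
p2 O@[XX./OXO/.XO] terminal -1; root [XX./O.O/.XO] d5

PV length from [XX./O.O/.XO]: 1 ply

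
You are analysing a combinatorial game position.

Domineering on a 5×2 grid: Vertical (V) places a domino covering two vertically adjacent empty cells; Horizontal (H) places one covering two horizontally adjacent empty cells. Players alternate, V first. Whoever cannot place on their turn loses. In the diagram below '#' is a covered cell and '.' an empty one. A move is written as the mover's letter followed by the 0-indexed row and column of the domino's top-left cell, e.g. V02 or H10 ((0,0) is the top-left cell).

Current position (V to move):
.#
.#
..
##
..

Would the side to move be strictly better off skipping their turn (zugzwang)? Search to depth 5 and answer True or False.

zugzwang(.#/.#/../##/.., V) = False

[.#/.#/../##/..] V move#1: V00:-1/##/##/../##/..*, V10:-1/.#/##/#./##/..
[##/##/../##/..] H move#2: H20:+1/##/##/##/##/..*, H40:+1/##/##/../##/##
[##/##/##/##/..] end (terminal -1, V#3); searched .#/.#/../##/.. to 5
if V skipped the turn, H would face:
~ [.#/.#/../##/..] H move#1: H20:+1/.#/.#/##/##/..*, H40:-1/.#/.#/../##/##
~ [.#/.#/##/##/..] V move#2: V00:-1/##/##/##/##/..*
~ [##/##/##/##/..] H move#3: H40:+1/##/##/##/##/##*
~ [##/##/##/##/##] end (terminal -1, V#4); searched .#/.#/../##/.. to 5
compare (V): move=-1 vs pass=-1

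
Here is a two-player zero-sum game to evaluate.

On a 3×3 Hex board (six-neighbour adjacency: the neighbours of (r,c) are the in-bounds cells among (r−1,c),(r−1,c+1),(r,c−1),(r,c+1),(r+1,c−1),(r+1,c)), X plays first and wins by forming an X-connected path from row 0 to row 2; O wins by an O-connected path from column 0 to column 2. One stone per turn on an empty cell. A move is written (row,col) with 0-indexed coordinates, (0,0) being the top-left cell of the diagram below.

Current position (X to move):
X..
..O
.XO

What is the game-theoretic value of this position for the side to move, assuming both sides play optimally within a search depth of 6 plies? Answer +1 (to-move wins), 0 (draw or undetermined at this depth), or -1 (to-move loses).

[X../..O/.XO] X move#1: (0,1):-1/XX./..O/.XO, (0,2):-1/X.X/..O/.XO, (1,0):+1/X../X.O/.XO*, (1,1):+1/X../.XO/.XO, (2,0):+1/X../..O/XXO
[X../X.O/.XO] O move#2: (0,1):-1/XO./X.O/.XO*, (0,2):-1/X.O/X.O/.XO, (1,1):-1/X../XOO/.XO, (2,0):-1/X../X.O/OXO
[XO./X.O/.XO] X move#3: (0,2):+1/XOX/X.O/.XO*, (1,1):+1/XO./XXO/.XO, (2,0):+1/XO./X.O/XXO
[XOX/X.O/.XO] O move#4: (1,1):-1/XOX/XOO/.XO*, (2,0):-1/XOX/X.O/OXO
[XOX/XOO/.XO] X move#5: (2,0):+1/XOX/XOO/XXO*
[XOX/XOO/XXO] end (terminal -1, O#6); searched X../..O/.XO to 6

value(X../..O/.XO, X) = +1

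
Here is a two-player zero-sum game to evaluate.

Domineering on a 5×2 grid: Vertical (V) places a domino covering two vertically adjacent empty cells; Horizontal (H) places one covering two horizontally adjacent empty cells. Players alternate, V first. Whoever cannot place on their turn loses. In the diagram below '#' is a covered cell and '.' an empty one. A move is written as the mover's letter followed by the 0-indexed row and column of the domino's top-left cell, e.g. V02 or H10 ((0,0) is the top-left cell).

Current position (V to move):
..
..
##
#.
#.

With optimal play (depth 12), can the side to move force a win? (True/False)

V winning at [../../##/#./#.]: True

ply 1, V at ../../##/#./#. | V00=+1→#./#./##/#./#.*; V01=+1→.#/.#/##/#./#.; V31=-1→../../##/##/##
ply 2: #./#./##/#./#. is terminal -1 (H); from ../../##/#./#. depth 12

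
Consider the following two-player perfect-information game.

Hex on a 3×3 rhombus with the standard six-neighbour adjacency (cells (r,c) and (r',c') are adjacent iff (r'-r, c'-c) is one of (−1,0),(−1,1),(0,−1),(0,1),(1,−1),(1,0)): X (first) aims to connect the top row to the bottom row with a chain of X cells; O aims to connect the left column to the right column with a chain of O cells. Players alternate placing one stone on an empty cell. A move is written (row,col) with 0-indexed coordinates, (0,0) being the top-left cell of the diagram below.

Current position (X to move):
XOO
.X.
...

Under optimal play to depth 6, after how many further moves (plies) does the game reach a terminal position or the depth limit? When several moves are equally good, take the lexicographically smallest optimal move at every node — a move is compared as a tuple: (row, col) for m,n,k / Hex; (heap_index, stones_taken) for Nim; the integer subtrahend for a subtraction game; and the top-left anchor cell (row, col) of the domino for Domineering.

p1 X@[XOO/.X./...]: (1,0)[XOO/XX./...]+1* (1,2)[XOO/.XX/...]-1 (2,0)[XOO/.X./X..]-1 (2,1)[XOO/.X./.X.]-1 (2,2)[XOO/.X./..X]-1
p2 O@[XOO/XX./...]: (1,2)[XOO/XXO/...]-1* (2,0)[XOO/XX./O..]-1 (2,1)[XOO/XX./.O.]-1 (2,2)[XOO/XX./..O]-1
p3 X@[XOO/XXO/...]: (2,0)[XOO/XXO/X..]+1* (2,1)[XOO/XXO/.X.]+1 (2,2)[XOO/XXO/..X]+1
p4 O@[XOO/XXO/X..] terminal -1; root [XOO/.X./...] d6

PV length from [XOO/.X./...]: 3 plies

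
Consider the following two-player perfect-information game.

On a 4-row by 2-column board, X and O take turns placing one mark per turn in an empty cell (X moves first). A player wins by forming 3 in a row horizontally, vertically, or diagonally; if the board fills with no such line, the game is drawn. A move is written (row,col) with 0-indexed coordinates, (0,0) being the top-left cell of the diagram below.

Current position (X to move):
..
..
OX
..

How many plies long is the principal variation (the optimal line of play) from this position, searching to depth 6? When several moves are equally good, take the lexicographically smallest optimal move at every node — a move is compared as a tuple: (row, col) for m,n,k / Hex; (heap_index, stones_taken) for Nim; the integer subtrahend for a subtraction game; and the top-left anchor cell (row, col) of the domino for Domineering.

PV length from [../../OX/..]: 3 plies

p1 X@[../../OX/..]: (0,0)[X./../OX/..]+0 (0,1)[.X/../OX/..]+0 (1,0)[../X./OX/..]+0 (1,1)[../.X/OX/..]+1* (3,0)[../../OX/X.]+0 (3,1)[../../OX/.X]+0
p2 O@[../.X/OX/..]: (0,0)[O./.X/OX/..]-1* (0,1)[.O/.X/OX/..]-1 (1,0)[../OX/OX/..]-1 (3,0)[../.X/OX/O.]-1 (3,1)[../.X/OX/.O]-1
p3 X@[O./.X/OX/..]: (0,1)[OX/.X/OX/..]+1* (1,0)[O./XX/OX/..]+1 (3,0)[O./.X/OX/X.]-1 (3,1)[O./.X/OX/.X]+1
p4 O@[OX/.X/OX/..] terminal -1; root [../../OX/..] d6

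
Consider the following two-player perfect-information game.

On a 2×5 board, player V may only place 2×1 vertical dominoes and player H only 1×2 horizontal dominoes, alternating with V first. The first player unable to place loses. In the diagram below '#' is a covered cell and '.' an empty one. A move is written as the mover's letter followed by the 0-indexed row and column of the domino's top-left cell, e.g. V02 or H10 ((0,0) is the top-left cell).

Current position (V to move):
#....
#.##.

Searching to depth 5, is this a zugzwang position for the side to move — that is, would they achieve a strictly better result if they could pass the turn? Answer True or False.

zugzwang(#..../#.##., V) = True

[#..../#.##.] V move#1: V01:-1/##.../####.*, V04:-1/#...#/#.###
[##.../####.] H move#2: H02:-1/####./####., H03:+1/##.##/####.*
[##.##/####.] end (terminal -1, V#3); searched #..../#.##. to 5
pass branch (H moves first from the same position):
  | [#..../#.##.] H move#1: H01:-1/###../#.##.*, H02:-1/#.##./#.##., H03:-1/#..##/#.##.
  | [###../#.##.] V move#2: V04:+1/###.#/#.###*
  | [###.#/#.###] end (terminal -1, H#3); searched #..../#.##. to 5
V moving scores -1; V passing scores +1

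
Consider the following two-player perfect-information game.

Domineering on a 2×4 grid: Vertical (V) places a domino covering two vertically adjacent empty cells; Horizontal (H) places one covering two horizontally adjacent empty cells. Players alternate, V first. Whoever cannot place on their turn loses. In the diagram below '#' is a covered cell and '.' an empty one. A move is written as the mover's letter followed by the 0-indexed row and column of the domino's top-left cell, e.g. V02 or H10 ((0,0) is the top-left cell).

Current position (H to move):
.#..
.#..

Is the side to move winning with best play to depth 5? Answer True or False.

ply 1, H at .#../.#.. | H02=+1→.###/.#..*; H12=+1→.#../.###
ply 2, V at .###/.#.. | V00=-1→####/##..*
ply 3, H at ####/##.. | H12=+1→####/####*
ply 4: ####/#### is terminal -1 (V); from .#../.#.. depth 5

H winning at [.#../.#..]: True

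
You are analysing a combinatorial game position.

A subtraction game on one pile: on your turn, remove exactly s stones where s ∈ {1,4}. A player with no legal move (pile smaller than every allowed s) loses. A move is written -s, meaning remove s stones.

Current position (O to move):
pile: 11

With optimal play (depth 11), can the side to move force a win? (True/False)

ply 1, O at 11 | -1=+1→10*; -4=+1→7
ply 2, X at 10 | -1=-1→9*; -4=-1→6
ply 3, O at 9 | -1=-1→8; -4=+1→5*
ply 4, X at 5 | -1=-1→4*; -4=-1→1
ply 5, O at 4 | -1=-1→3; -4=+1→0*
ply 6: 0 is terminal -1 (X); from 11 depth 11

O winning at [11]: True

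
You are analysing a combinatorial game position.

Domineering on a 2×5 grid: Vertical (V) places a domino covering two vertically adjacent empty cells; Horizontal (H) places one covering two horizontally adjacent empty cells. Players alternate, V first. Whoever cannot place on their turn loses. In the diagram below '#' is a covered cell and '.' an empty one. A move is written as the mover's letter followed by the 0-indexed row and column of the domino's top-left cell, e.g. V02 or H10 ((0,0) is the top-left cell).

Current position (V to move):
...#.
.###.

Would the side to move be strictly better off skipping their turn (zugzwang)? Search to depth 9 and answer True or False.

p1 V@[...#./.###.]: V00[#..#./####.]+1* V04[...##/.####]-1
p2 H@[#..#./####.]: H01[####./####.]-1*
p3 V@[####./####.]: V04[#####/#####]+1*
p4 H@[#####/#####] terminal -1; root [...#./.###.] d9
pass branch (H moves first from the same position):
  | p1 H@[...#./.###.]: H00[##.#./.###.]-1* H01[.###./.###.]-1
  | p2 V@[##.#./.###.]: V04[##.##/.####]+1*
  | p3 H@[##.##/.####] terminal -1; root [...#./.###.] d9
V moving scores +1; V passing scores +1

zugzwang(...#./.###., V) = False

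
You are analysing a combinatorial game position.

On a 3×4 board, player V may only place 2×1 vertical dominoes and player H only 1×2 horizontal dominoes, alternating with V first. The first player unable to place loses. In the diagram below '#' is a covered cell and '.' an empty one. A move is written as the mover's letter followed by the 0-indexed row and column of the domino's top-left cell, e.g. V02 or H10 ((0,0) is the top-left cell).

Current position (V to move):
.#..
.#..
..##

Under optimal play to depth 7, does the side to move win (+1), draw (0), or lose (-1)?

value(.#../.#../..##, V) = +1

[.#../.#../..##] V move#1: V00:-1/##../##../..##, V02:+1/.##./.##./..##*, V03:+1/.#.#/.#.#/..##, V10:-1/.#../##../#.##
[.##./.##./..##] H move#2: H20:-1/.##./.##./####*
[.##./.##./####] V move#3: V00:+1/###./###./####*, V03:+1/.###/.###/####
[###./###./####] end (terminal -1, H#4); searched .#../.#../..## to 7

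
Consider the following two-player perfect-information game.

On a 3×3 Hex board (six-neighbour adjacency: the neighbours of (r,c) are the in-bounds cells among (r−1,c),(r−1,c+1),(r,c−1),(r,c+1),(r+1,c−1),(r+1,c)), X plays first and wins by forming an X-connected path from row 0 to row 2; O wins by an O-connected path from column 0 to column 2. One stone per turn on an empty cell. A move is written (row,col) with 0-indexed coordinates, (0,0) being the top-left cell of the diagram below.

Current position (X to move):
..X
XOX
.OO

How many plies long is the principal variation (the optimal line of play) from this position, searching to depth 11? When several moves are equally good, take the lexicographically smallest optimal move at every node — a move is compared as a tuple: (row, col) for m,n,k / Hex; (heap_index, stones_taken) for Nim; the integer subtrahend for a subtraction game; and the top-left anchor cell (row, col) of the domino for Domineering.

ply 1, X at ..X/XOX/.OO | (0,0)=-1→X.X/XOX/.OO; (0,1)=-1→.XX/XOX/.OO; (2,0)=+1→..X/XOX/XOO*
ply 2, O at ..X/XOX/XOO | (0,0)=-1→O.X/XOX/XOO*; (0,1)=-1→.OX/XOX/XOO
ply 3, X at O.X/XOX/XOO | (0,1)=+1→OXX/XOX/XOO*
ply 4: OXX/XOX/XOO is terminal -1 (O); from ..X/XOX/.OO depth 11

PV length from [..X/XOX/.OO]: 3 plies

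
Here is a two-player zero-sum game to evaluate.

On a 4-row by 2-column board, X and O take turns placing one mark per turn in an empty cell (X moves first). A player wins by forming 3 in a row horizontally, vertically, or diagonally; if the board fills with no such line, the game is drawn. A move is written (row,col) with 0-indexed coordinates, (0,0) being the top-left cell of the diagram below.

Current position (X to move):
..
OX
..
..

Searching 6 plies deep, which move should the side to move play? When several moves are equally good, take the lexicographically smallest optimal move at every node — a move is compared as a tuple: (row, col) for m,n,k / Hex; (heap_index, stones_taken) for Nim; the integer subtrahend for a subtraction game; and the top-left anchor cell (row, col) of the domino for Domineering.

p1 X@[../OX/../..]: (0,0)[X./OX/../..]+0 (0,1)[.X/OX/../..]+0 (2,0)[../OX/X./..]+0 (2,1)[../OX/.X/..]+1* (3,0)[../OX/../X.]+0 (3,1)[../OX/../.X]+0
p2 O@[../OX/.X/..]: (0,0)[O./OX/.X/..]-1* (0,1)[.O/OX/.X/..]-1 (2,0)[../OX/OX/..]-1 (3,0)[../OX/.X/O.]-1 (3,1)[../OX/.X/.O]-1
p3 X@[O./OX/.X/..]: (0,1)[OX/OX/.X/..]+1* (2,0)[O./OX/XX/..]+1 (3,0)[O./OX/.X/X.]-1 (3,1)[O./OX/.X/.X]+1
p4 O@[OX/OX/.X/..] terminal -1; root [../OX/../..] d6

X's best at [../OX/../..]: (2,1)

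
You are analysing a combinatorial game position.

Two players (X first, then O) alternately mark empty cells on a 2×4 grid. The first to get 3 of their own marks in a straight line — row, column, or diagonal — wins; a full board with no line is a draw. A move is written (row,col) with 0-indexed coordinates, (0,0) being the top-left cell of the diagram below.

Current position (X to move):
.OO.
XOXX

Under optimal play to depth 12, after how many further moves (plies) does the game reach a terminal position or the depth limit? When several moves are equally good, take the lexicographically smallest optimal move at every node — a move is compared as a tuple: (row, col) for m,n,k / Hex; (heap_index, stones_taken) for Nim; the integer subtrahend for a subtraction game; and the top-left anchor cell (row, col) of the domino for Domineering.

PV length from [.OO./XOXX]: 2 plies

[.OO./XOXX] X move#1: (0,0):-1/XOO./XOXX*, (0,3):-1/.OOX/XOXX
[XOO./XOXX] O move#2: (0,3):+1/XOOO/XOXX*
[XOOO/XOXX] end (terminal -1, X#3); searched .OO./XOXX to 12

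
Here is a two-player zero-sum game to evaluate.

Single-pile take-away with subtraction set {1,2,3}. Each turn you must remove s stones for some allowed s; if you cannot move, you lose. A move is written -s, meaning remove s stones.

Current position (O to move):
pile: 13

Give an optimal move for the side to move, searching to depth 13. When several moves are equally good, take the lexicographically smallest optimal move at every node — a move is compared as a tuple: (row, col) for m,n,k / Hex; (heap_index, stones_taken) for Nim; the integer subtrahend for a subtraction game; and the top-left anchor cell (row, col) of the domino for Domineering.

O's best at [13]: -1

ply 1, O at 13 | -1=+1→12*; -2=-1→11; -3=-1→10
ply 2, X at 12 | -1=-1→11*; -2=-1→10; -3=-1→9
ply 3, O at 11 | -1=-1→10; -2=-1→9; -3=+1→8*
ply 4, X at 8 | -1=-1→7*; -2=-1→6; -3=-1→5
ply 5, O at 7 | -1=-1→6; -2=-1→5; -3=+1→4*
ply 6, X at 4 | -1=-1→3*; -2=-1→2; -3=-1→1
ply 7, O at 3 | -1=-1→2; -2=-1→1; -3=+1→0*
ply 8: 0 is terminal -1 (X); from 13 depth 13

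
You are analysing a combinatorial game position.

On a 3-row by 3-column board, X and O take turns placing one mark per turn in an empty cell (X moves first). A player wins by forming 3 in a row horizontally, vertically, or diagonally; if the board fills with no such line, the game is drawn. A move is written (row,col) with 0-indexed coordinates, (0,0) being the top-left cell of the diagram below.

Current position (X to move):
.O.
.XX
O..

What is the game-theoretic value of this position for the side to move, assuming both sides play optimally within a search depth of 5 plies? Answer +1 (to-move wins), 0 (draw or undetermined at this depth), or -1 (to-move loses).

value(.O./.XX/O.., X) = +1

ply 1, X at .O./.XX/O.. | (0,0)=+1→XO./.XX/O..*; (0,2)=+1→.OX/.XX/O..; (1,0)=+1→.O./XXX/O..; (2,1)=+0→.O./.XX/OX.; (2,2)=+1→.O./.XX/O.X
ply 2, O at XO./.XX/O.. | (0,2)=-1→XOO/.XX/O..*; (1,0)=-1→XO./OXX/O..; (2,1)=-1→XO./.XX/OO.; (2,2)=-1→XO./.XX/O.O
ply 3, X at XOO/.XX/O.. | (1,0)=+1→XOO/XXX/O..*; (2,1)=+1→XOO/.XX/OX.; (2,2)=+1→XOO/.XX/O.X
ply 4: XOO/XXX/O.. is terminal -1 (O); from .O./.XX/O.. depth 5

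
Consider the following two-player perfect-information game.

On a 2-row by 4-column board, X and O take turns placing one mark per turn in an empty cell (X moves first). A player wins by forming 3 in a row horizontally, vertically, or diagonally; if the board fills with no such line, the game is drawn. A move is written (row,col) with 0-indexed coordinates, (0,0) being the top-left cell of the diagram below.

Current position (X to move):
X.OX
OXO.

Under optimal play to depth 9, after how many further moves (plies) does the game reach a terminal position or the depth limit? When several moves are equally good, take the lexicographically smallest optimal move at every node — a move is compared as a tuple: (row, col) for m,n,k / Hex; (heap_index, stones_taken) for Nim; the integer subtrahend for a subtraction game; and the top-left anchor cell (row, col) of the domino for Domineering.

PV length from [X.OX/OXO.]: 2 plies

ply 1, X at X.OX/OXO. | (0,1)=+0→XXOX/OXO.*; (1,3)=+0→X.OX/OXOX
ply 2, O at XXOX/OXO. | (1,3)=+0→XXOX/OXOO*
ply 3: XXOX/OXOO is terminal +0 (X); from X.OX/OXO. depth 9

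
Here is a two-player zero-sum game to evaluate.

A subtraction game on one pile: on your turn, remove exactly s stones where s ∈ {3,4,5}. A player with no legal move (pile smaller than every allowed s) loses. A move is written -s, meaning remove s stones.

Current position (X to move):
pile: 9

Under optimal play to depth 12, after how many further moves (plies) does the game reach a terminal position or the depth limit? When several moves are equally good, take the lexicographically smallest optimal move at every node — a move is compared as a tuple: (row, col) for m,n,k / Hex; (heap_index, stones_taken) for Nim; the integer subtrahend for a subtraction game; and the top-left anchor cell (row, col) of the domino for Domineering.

[9] X move#1: -3:-1/6*, -4:-1/5, -5:-1/4
[6] O move#2: -3:-1/3, -4:+1/2*, -5:+1/1
[2] end (terminal -1, X#3); searched 9 to 12

PV length from [9]: 2 plies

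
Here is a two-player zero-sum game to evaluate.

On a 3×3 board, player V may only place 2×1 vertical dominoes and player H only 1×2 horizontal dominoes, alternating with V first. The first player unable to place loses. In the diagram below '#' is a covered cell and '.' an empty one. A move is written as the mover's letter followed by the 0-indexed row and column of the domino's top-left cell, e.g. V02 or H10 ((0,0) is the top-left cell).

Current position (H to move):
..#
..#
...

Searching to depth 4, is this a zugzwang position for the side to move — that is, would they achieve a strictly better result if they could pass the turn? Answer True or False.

[..#/..#/...] H move#1: H00:-1/###/..#/..., H10:+1/..#/###/...*, H20:-1/..#/..#/##., H21:-1/..#/..#/.##
[..#/###/...] end (terminal -1, V#2); searched ..#/..#/... to 4
suppose H passes — search the same position with V to move:
pass> [..#/..#/...] V move#1: V00:+1/#.#/#.#/...*, V01:+1/.##/.##/..., V10:+1/..#/#.#/#.., V11:+1/..#/.##/.#.
pass> [#.#/#.#/...] H move#2: H20:-1/#.#/#.#/##.*, H21:-1/#.#/#.#/.##
pass> [#.#/#.#/##.] V move#3: V01:+1/###/###/##.*
pass> [###/###/##.] end (terminal -1, H#4); searched ..#/..#/... to 4
for H: play +1, pass -1

zugzwang(..#/..#/..., H) = False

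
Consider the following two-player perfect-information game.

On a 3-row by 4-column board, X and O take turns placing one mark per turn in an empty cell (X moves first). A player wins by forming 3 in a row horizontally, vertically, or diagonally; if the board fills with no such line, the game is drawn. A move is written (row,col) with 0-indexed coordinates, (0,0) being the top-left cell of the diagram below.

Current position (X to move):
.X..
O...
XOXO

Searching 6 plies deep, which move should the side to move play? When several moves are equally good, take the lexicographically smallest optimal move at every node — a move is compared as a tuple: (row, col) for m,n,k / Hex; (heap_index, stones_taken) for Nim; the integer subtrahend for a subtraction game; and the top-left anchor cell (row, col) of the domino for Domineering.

X's best at [.X../O.../XOXO]: (0,0)

[.X../O.../XOXO] X move#1: (0,0):+1/XX../O.../XOXO*, (0,2):+1/.XX./O.../XOXO, (0,3):+0/.X.X/O.../XOXO, (1,1):+1/.X../OX../XOXO, (1,2):+1/.X../O.X./XOXO, (1,3):-1/.X../O..X/XOXO
[XX../O.../XOXO] O move#2: (0,2):-1/XXO./O.../XOXO*, (0,3):-1/XX.O/O.../XOXO, (1,1):-1/XX../OO../XOXO, (1,2):-1/XX../O.O./XOXO, (1,3):-1/XX../O..O/XOXO
[XXO./O.../XOXO] X move#3: (0,3):+0/XXOX/O.../XOXO, (1,1):+1/XXO./OX../XOXO*, (1,2):+0/XXO./O.X./XOXO, (1,3):+0/XXO./O..X/XOXO
[XXO./OX../XOXO] end (terminal -1, O#4); searched .X../O.../XOXO to 6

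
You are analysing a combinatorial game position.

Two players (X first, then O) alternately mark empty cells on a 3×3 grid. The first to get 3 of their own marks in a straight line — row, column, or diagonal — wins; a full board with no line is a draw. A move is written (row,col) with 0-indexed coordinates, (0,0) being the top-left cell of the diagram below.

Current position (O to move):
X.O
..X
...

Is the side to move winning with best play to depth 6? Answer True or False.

O winning at [X.O/..X/...]: False

[X.O/..X/...] O move#1: (0,1):-1/XOO/..X/..., (1,0):+0/X.O/O.X/...*, (1,1):+0/X.O/.OX/..., (2,0):-1/X.O/..X/O.., (2,1):-1/X.O/..X/.O., (2,2):-1/X.O/..X/..O
[X.O/O.X/...] X move#2: (0,1):+0/XXO/O.X/...*, (1,1):+0/X.O/OXX/..., (2,0):+0/X.O/O.X/X.., (2,1):+0/X.O/O.X/.X., (2,2):+0/X.O/O.X/..X
[XXO/O.X/...] O move#3: (1,1):+0/XXO/OOX/...*, (2,0):-1/XXO/O.X/O.., (2,1):+0/XXO/O.X/.O., (2,2):+0/XXO/O.X/..O
[XXO/OOX/...] X move#4: (2,0):+0/XXO/OOX/X..*, (2,1):-1/XXO/OOX/.X., (2,2):-1/XXO/OOX/..X
[XXO/OOX/X..] O move#5: (2,1):+0/XXO/OOX/XO.*, (2,2):+0/XXO/OOX/X.O
[XXO/OOX/XO.] X move#6: (2,2):+0/XXO/OOX/XOX*
[XXO/OOX/XOX] end (terminal +0, O#7); searched X.O/..X/... to 6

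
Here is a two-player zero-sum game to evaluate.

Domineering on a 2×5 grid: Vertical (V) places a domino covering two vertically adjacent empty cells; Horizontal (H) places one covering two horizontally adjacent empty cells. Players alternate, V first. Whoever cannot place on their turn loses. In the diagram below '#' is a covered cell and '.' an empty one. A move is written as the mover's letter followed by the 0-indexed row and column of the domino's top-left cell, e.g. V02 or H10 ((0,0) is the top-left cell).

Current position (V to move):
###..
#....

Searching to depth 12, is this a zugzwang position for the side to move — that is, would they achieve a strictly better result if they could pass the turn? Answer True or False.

ply 1, V at ###../#.... | V03=+1→####./#..#.*; V04=-1→###.#/#...#
ply 2, H at ####./#..#. | H11=-1→####./####.*
ply 3, V at ####./####. | V04=+1→#####/#####*
ply 4: #####/##### is terminal -1 (H); from ###../#.... depth 12
if V skipped the turn, H would face:
~ ply 1, H at ###../#.... | H03=+1→#####/#....*; H11=-1→###../###..; H12=-1→###../#.##.; H13=+1→###../#..##
~ ply 2: #####/#.... is terminal -1 (V); from ###../#.... depth 12
compare (V): move=+1 vs pass=-1

zugzwang(###../#...., V) = False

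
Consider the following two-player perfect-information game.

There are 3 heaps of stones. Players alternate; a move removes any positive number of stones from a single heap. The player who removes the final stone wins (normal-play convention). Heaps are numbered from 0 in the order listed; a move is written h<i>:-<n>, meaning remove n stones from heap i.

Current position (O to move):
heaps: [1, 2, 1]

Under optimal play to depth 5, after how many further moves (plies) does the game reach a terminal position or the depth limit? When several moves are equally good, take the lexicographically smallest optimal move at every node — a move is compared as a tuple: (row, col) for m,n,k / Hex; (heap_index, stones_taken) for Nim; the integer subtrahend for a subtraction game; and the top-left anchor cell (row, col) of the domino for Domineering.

ply 1, O at (1,2,1) | h0:-1=-1→(0,2,1); h1:-1=-1→(1,1,1); h1:-2=+1→(1,0,1)*; h2:-1=-1→(1,2,0)
ply 2, X at (1,0,1) | h0:-1=-1→(0,0,1)*; h2:-1=-1→(1,0,0)
ply 3, O at (0,0,1) | h2:-1=+1→(0,0,0)*
ply 4: (0,0,0) is terminal -1 (X); from (1,2,1) depth 5

PV length from [(1,2,1)]: 3 plies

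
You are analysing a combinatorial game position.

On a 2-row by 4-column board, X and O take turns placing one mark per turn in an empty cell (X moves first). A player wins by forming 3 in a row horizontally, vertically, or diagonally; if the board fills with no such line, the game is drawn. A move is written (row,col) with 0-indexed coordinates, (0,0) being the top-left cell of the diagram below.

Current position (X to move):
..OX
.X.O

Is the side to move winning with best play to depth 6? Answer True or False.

ply 1, X at ..OX/.X.O | (0,0)=+0→X.OX/.X.O*; (0,1)=+0→.XOX/.X.O; (1,0)=+0→..OX/XX.O; (1,2)=+0→..OX/.XXO
ply 2, O at X.OX/.X.O | (0,1)=+0→XOOX/.X.O*; (1,0)=+0→X.OX/OX.O; (1,2)=+0→X.OX/.XOO
ply 3, X at XOOX/.X.O | (1,0)=+0→XOOX/XX.O*; (1,2)=+0→XOOX/.XXO
ply 4, O at XOOX/XX.O | (1,2)=+0→XOOX/XXOO*
ply 5: XOOX/XXOO is terminal +0 (X); from ..OX/.X.O depth 6

X winning at [..OX/.X.O]: False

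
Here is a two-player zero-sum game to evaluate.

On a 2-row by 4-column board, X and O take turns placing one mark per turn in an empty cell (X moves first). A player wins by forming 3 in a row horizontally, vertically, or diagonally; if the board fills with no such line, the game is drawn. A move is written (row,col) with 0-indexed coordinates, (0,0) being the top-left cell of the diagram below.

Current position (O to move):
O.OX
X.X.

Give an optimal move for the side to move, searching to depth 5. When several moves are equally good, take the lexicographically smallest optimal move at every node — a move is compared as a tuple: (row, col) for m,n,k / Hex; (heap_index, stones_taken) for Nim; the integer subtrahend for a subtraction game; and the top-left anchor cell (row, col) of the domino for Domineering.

[O.OX/X.X.] O move#1: (0,1):+1/OOOX/X.X.*, (1,1):+0/O.OX/XOX., (1,3):-1/O.OX/X.XO
[OOOX/X.X.] end (terminal -1, X#2); searched O.OX/X.X. to 5

O's best at [O.OX/X.X.]: (0,1)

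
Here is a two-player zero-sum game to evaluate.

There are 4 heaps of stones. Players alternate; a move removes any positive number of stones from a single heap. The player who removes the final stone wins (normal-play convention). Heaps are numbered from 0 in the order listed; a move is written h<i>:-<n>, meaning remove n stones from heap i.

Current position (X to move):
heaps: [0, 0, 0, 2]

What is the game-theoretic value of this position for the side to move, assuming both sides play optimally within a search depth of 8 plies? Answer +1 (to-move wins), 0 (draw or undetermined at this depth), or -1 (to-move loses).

value((0,0,0,2), X) = +1

[(0,0,0,2)] X move#1: h3:-1:-1/(0,0,0,1), h3:-2:+1/(0,0,0,0)*
[(0,0,0,0)] end (terminal -1, O#2); searched (0,0,0,2) to 8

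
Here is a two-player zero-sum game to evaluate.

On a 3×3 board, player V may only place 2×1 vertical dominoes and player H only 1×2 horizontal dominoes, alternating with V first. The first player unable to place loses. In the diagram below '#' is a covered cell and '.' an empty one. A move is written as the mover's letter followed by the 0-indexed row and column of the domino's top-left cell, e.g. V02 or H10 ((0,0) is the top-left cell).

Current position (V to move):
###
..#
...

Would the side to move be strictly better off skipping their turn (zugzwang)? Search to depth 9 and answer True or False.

zugzwang(###/..#/..., V) = False

p1 V@[###/..#/...]: V10[###/#.#/#..]-1 V11[###/.##/.#.]+1*
p2 H@[###/.##/.#.] terminal -1; root [###/..#/...] d9
if V skipped the turn, H would face:
~ p1 H@[###/..#/...]: H10[###/###/...]+1* H20[###/..#/##.]+1 H21[###/..#/.##]-1
~ p2 V@[###/###/...] terminal -1; root [###/..#/...] d9
compare (V): move=+1 vs pass=-1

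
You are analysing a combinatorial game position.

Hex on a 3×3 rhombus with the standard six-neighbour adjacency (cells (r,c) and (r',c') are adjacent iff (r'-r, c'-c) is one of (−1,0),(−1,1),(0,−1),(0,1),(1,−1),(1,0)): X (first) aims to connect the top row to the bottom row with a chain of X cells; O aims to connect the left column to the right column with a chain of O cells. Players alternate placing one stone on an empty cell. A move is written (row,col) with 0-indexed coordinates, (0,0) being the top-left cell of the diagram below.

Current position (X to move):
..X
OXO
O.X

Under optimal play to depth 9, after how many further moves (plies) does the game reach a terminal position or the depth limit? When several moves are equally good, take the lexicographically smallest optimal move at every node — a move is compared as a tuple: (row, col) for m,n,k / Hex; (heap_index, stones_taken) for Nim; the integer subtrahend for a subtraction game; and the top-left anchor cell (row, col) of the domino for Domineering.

PV length from [..X/OXO/O.X]: 1 ply

[..X/OXO/O.X] X move#1: (0,0):-1/X.X/OXO/O.X, (0,1):-1/.XX/OXO/O.X, (2,1):+1/..X/OXO/OXX*
[..X/OXO/OXX] end (terminal -1, O#2); searched ..X/OXO/O.X to 9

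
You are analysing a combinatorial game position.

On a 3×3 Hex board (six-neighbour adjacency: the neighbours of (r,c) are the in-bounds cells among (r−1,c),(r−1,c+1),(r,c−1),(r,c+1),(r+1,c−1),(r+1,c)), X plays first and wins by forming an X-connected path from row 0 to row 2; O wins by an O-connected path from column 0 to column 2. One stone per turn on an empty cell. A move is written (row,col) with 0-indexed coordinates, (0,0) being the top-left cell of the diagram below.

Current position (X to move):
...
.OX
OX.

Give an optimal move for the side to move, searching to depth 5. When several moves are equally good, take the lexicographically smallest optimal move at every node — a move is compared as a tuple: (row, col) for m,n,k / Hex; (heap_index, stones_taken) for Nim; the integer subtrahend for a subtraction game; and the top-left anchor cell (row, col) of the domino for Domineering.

[.../.OX/OX.] X move#1: (0,0):-1/X../.OX/OX., (0,1):-1/.X./.OX/OX., (0,2):+1/..X/.OX/OX.*, (1,0):-1/.../XOX/OX., (2,2):-1/.../.OX/OXX
[..X/.OX/OX.] end (terminal -1, O#2); searched .../.OX/OX. to 5

X's best at [.../.OX/OX.]: (0,2)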